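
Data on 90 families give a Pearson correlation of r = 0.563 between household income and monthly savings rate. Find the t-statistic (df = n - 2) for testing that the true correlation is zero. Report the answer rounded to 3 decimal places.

6.390

t = r·√(n−2) / √(1−r²) with r = 0.563, n = 90
  = 0.563·√88 / √(1 − 0.316969)
  = 0.563·9.380832 / 0.826457
  = 5.281408 / 0.826457 = 6.390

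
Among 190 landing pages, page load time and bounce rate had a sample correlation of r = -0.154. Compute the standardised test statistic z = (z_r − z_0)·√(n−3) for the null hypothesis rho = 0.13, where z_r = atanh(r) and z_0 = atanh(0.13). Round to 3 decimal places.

-3.911

z_r = atanh(-0.154) = -0.155235,  z_0 = atanh(0.13) = 0.130740
SE = 1/√(n−3) = 1/√187 = 0.073127
z = (z_r − z_0)/SE = (-0.155235 − 0.130740) / 0.073127 = -0.285975 / 0.073127 = -3.911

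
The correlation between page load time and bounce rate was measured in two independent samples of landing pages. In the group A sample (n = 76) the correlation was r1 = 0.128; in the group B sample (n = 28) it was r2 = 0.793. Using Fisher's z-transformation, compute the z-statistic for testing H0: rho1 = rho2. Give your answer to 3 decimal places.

-4.103

z1 = atanh(0.128) = 0.128706,  z2 = atanh(0.793) = 1.079463
SE = √(1/(n1−3) + 1/(n2−3)) = √(1/73 + 1/25) = √(0.0136986 + 0.0400000) = √0.0536986 = 0.231730
z = (z1 − z2)/SE = (0.128706 − 1.079463) / 0.231730 = -0.950757 / 0.231730 = -4.103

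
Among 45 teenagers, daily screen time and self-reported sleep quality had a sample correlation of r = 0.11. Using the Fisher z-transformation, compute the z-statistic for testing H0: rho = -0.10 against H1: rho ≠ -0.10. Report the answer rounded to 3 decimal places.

1.366

Fisher z: atanh(0.11) = 0.110447, atanh(-0.10) = -0.100335
z = (z_r − z_0)·√(n−3) = (0.110447 − (-0.100335))·√42 = 0.210782 · 6.480741 = 1.366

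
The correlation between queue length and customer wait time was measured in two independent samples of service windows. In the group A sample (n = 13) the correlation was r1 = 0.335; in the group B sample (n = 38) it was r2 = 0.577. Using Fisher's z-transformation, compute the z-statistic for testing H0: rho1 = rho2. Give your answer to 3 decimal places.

Fisher z-transforms: z1 = atanh(0.335) = 0.348450, z2 = atanh(0.577) = 0.657954; difference d = -0.309504
Var(d) = 1/10 + 1/35 = 0.1000000 + 0.0285714 = 0.1285714
z = d/√Var(d) = -0.309504 / √0.1285714 = -0.309504 / 0.358569 = -0.863

-0.863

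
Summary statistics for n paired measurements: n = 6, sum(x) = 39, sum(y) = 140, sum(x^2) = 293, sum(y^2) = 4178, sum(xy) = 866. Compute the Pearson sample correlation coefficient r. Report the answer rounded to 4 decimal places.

-0.2319

Numerator: nΣxy − (Σx)(Σy) = 6·866 − (39)(140) = -264
Denominator: √[(nΣx²−(Σx)²)(nΣy²−(Σy)²)]
  nΣx²−(Σx)² = 6·293 − 1521 = 237;  nΣy²−(Σy)² = 6·4178 − 19600 = 5468
  √(237·5468) = √1295916 = 1138.3831
r = -264 / 1138.3831 = -0.2319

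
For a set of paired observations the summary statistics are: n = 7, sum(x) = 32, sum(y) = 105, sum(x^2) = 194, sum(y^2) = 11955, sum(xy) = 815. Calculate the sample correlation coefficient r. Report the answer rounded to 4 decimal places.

Numerator: nΣxy − (Σx)(Σy) = 7·815 − (32)(105) = 2345
Denominator: √[(nΣx²−(Σx)²)(nΣy²−(Σy)²)]
  nΣx²−(Σx)² = 7·194 − 1024 = 334;  nΣy²−(Σy)² = 7·11955 − 11025 = 72660
  √(334·72660) = √24268440 = 4926.3008
r = 2345 / 4926.3008 = 0.4760

0.4760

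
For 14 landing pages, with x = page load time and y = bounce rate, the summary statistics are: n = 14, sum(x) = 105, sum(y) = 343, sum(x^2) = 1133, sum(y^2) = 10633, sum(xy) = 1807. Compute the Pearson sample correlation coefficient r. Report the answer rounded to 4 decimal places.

Numerator: nΣxy − (Σx)(Σy) = 14·1807 − (105)(343) = -10717
Denominator: √[(nΣx²−(Σx)²)(nΣy²−(Σy)²)]
  nΣx²−(Σx)² = 14·1133 − 11025 = 4837;  nΣy²−(Σy)² = 14·10633 − 117649 = 31213
  √(4837·31213) = √150977281 = 12287.2813
r = -10717 / 12287.2813 = -0.8722

-0.8722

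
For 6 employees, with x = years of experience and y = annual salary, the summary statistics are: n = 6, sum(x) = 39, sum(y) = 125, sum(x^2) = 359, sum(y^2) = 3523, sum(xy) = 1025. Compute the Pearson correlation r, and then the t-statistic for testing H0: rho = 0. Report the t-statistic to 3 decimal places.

1.868

Numerator: nΣxy − (Σx)(Σy) = 6·1025 − (39)(125) = 1275
Denominator: √[(nΣx²−(Σx)²)(nΣy²−(Σy)²)]
  nΣx²−(Σx)² = 6·359 − 1521 = 633;  nΣy²−(Σy)² = 6·3523 − 15625 = 5513
  √(633·5513) = √3489729 = 1868.0816
r = 1275 / 1868.0816 = 0.6825
t = r·√(n−2)/√(1−r²) = 0.6825·√4 / √(1−0.465806) = 1.365000 / 0.730886 = 1.868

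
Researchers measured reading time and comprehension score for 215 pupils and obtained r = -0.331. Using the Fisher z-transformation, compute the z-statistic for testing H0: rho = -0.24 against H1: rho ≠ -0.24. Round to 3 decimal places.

-1.444

Fisher z: atanh(-0.331) = -0.343951, atanh(-0.24) = -0.244774
z = (z_r − z_0)·√(n−3) = (-0.343951 − (-0.244774))·√212 = -0.099177 · 14.560220 = -1.444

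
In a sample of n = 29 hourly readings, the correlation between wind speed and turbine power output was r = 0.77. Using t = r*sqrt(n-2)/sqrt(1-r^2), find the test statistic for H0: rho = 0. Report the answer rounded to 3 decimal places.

6.271

1 − r² = 1 − 0.5929 = 0.4071;  √(1−r²) = 0.638044
√(n−2) = √27 = 5.196152
t = r·√(n−2)/√(1−r²) = 0.77 · 5.196152 / 0.638044 = 6.271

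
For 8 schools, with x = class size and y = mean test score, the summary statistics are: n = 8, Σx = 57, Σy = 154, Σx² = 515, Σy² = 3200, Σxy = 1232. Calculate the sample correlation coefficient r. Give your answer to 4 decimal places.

0.8415

S_xy = nΣxy − ΣxΣy = 8·1232 − 57·154 = 9856 − 8778 = 1078
S_xx = nΣx² − (Σx)² = 8·515 − 57² = 4120 − 3249 = 871
S_yy = nΣy² − (Σy)² = 8·3200 − 154² = 25600 − 23716 = 1884
r = S_xy / √(S_xx·S_yy) = 1078 / √(871·1884) = 1078 / √1640964 = 1078 / 1281.0012 = 0.8415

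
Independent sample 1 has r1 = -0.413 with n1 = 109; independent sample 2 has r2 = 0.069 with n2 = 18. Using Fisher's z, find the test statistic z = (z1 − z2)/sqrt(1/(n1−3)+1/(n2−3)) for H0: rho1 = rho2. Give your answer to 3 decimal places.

-1.843

Fisher z-transforms: z1 = atanh(-0.413) = -0.439223, z2 = atanh(0.069) = 0.069110; difference d = -0.508333
Var(d) = 1/106 + 1/15 = 0.0094340 + 0.0666667 = 0.0761007
z = d/√Var(d) = -0.508333 / √0.0761007 = -0.508333 / 0.275864 = -1.843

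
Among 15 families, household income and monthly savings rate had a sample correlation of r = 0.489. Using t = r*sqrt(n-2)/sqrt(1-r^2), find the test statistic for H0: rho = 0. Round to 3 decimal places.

1 − r² = 1 − 0.239121 = 0.760879;  √(1−r²) = 0.872284
√(n−2) = √13 = 3.605551
t = r·√(n−2)/√(1−r²) = 0.489 · 3.605551 / 0.872284 = 2.021

2.021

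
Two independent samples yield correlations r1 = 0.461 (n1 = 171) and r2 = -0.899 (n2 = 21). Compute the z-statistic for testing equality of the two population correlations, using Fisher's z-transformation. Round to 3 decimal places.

7.925

z1 = atanh(0.461) = 0.498580,  z2 = atanh(-0.899) = -1.466981
SE = √(1/(n1−3) + 1/(n2−3)) = √(1/168 + 1/18) = √(0.0059524 + 0.0555556) = √0.0615080 = 0.248008
z = (z1 − z2)/SE = (0.498580 − (-1.466981)) / 0.248008 = 1.965561 / 0.248008 = 7.925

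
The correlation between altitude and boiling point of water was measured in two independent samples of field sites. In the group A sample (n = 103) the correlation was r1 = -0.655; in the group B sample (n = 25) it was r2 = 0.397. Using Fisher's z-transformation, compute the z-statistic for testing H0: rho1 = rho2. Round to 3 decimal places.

-5.113

Fisher z-transforms: z1 = atanh(-0.655) = -0.784006, z2 = atanh(0.397) = 0.420083; difference d = -1.204089
Var(d) = 1/100 + 1/22 = 0.0100000 + 0.0454545 = 0.0554545
z = d/√Var(d) = -1.204089 / √0.0554545 = -1.204089 / 0.235488 = -5.113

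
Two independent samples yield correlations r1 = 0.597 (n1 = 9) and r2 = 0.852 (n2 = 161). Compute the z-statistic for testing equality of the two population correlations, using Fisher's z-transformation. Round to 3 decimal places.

-1.382

Fisher z-transforms: z1 = atanh(0.597) = 0.688473, z2 = atanh(0.852) = 1.263405; difference d = -0.574932
Var(d) = 1/6 + 1/158 = 0.1666667 + 0.0063291 = 0.1729958
z = d/√Var(d) = -0.574932 / √0.1729958 = -0.574932 / 0.415928 = -1.382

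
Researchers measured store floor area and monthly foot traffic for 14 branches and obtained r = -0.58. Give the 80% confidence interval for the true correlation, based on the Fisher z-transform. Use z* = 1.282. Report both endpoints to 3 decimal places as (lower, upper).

(-0.781, -0.269)

z_r = atanh(-0.58) = -0.662463;  SE = 1/√(n−3) = 1/√11 = 0.301511
z-limits: -0.662463 ± 1.282·0.301511 = -0.662463 ± 0.386537 = [-1.049000, -0.275926]
ρ-limits: (tanh -1.049000, tanh -0.275926) = (-0.781, -0.269)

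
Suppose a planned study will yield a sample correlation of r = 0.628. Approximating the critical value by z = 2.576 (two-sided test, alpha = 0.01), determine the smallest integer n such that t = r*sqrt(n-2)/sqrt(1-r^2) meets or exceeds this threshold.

13

r√(n−2)/√(1−r²) ≥ 2.576  ⇔  n−2 ≥ (2.576)²·(1−r²)/r²
(1−r²)/r² = (1−0.394384)/0.394384 = 1.5356
n ≥ 2 + 6.635776·1.5356 = 2 + 10.1899 = 12.1899
⌈12.1899⌉ = 13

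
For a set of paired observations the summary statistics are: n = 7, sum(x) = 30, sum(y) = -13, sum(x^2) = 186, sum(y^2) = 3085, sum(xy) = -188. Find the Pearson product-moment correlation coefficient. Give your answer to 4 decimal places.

S_xy = nΣxy − ΣxΣy = 7·(-188) − 30·(-13) = -1316 − (-390) = -926
S_xx = nΣx² − (Σx)² = 7·186 − 30² = 1302 − 900 = 402
S_yy = nΣy² − (Σy)² = 7·3085 − (-13)² = 21595 − 169 = 21426
r = S_xy / √(S_xx·S_yy) = -926 / √(402·21426) = -926 / √8613252 = -926 / 2934.8342 = -0.3155

-0.3155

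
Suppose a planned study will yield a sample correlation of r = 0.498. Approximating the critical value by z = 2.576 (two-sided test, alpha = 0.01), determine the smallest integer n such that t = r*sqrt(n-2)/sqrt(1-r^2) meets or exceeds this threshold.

23

r√(n−2)/√(1−r²) ≥ 2.576  ⇔  n−2 ≥ (2.576)²·(1−r²)/r²
(1−r²)/r² = (1−0.248004)/0.248004 = 3.0322
n ≥ 2 + 6.635776·3.0322 = 2 + 20.1210 = 22.1210
⌈22.1210⌉ = 23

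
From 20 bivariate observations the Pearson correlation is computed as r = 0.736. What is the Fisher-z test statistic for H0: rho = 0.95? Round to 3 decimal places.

Fisher z: atanh(0.736) = 0.941695, atanh(0.95) = 1.831781
z = (z_r − z_0)·√(n−3) = (0.941695 − 1.831781)·√17 = -0.890086 · 4.123106 = -3.670

-3.670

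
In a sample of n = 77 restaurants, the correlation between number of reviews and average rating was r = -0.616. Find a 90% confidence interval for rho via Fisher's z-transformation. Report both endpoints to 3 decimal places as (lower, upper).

z_r = atanh(-0.616) = -0.718533;  SE = 1/√(n−3) = 1/√74 = 0.116248
z-limits: -0.718533 ± 1.645·0.116248 = -0.718533 ± 0.191228 = [-0.909761, -0.527305]
ρ-limits: (tanh -0.909761, tanh -0.527305) = (-0.721, -0.483)

(-0.721, -0.483)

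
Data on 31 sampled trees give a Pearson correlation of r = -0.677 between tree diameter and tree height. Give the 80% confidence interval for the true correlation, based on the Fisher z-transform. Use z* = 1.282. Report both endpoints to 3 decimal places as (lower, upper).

Fisher z: z_r = atanh(r) = ½·ln((1+(-0.677))/(1−(-0.677))) = -0.823555
SE(z) = 1/√(n−3) = 1/√28 = 0.188982
80% ⇒ z* = 1.282; margin = 1.282·0.188982 = 0.242275
CI on z-scale: (-1.065830, -0.581280)
Back-transform: tanh(-1.065830) = -0.787885, tanh(-0.581280) = -0.523595

(-0.788, -0.524)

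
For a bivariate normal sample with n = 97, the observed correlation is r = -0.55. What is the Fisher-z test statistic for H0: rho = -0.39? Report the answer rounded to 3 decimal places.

Fisher z: atanh(-0.55) = -0.618381, atanh(-0.39) = -0.411800
z = (z_r − z_0)·√(n−3) = (-0.618381 − (-0.411800))·√94 = -0.206581 · 9.695360 = -2.003

-2.003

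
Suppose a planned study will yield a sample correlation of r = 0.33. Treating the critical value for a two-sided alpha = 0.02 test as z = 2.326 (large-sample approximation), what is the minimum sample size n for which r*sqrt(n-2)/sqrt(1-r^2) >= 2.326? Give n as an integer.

r√(n−2)/√(1−r²) ≥ 2.326  ⇔  n−2 ≥ (2.326)²·(1−r²)/r²
(1−r²)/r² = (1−0.1089)/0.1089 = 8.1827
n ≥ 2 + 5.410276·8.1827 = 2 + 44.2707 = 46.2707
⌈46.2707⌉ = 47

47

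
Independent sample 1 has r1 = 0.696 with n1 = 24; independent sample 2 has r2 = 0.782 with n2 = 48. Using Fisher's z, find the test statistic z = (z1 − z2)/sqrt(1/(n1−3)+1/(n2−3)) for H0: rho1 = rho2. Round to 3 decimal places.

Fisher z-transforms: z1 = atanh(0.696) = 0.859500, z2 = atanh(0.782) = 1.050498; difference d = -0.190998
Var(d) = 1/21 + 1/45 = 0.0476190 + 0.0222222 = 0.0698412
z = d/√Var(d) = -0.190998 / √0.0698412 = -0.190998 / 0.264275 = -0.723

-0.723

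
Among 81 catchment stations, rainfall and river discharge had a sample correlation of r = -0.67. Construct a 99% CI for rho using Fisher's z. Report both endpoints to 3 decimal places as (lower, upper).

z_r = atanh(-0.67) = -0.810743;  SE = 1/√(n−3) = 1/√78 = 0.113228
z-limits: -0.810743 ± 2.576·0.113228 = -0.810743 ± 0.291675 = [-1.102418, -0.519068]
ρ-limits: (tanh -1.102418, tanh -0.519068) = (-0.801, -0.477)

(-0.801, -0.477)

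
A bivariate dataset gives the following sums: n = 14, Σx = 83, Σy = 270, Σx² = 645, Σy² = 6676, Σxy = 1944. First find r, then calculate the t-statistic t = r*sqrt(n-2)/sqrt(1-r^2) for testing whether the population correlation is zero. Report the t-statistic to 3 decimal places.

Numerator: nΣxy − (Σx)(Σy) = 14·1944 − (83)(270) = 4806
Denominator: √[(nΣx²−(Σx)²)(nΣy²−(Σy)²)]
  nΣx²−(Σx)² = 14·645 − 6889 = 2141;  nΣy²−(Σy)² = 14·6676 − 72900 = 20564
  √(2141·20564) = √44027524 = 6635.3240
r = 4806 / 6635.3240 = 0.7243
t = r·√(n−2)/√(1−r²) = 0.7243·√12 / √(1−0.524610) = 2.509049 / 0.689485 = 3.639

3.639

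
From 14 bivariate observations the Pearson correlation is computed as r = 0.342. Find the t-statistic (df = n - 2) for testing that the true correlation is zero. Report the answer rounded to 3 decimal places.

1.261

1 − r² = 1 − 0.116964 = 0.883036;  √(1−r²) = 0.939700
√(n−2) = √12 = 3.464102
t = r·√(n−2)/√(1−r²) = 0.342 · 3.464102 / 0.939700 = 1.261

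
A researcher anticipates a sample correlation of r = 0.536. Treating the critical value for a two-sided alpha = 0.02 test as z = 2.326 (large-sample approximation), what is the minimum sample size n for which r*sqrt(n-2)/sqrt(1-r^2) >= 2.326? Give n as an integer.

r√(n−2)/√(1−r²) ≥ 2.326  ⇔  n−2 ≥ (2.326)²·(1−r²)/r²
(1−r²)/r² = (1−0.287296)/0.287296 = 2.4807
n ≥ 2 + 5.410276·2.4807 = 2 + 13.4213 = 15.4213
⌈15.4213⌉ = 16

16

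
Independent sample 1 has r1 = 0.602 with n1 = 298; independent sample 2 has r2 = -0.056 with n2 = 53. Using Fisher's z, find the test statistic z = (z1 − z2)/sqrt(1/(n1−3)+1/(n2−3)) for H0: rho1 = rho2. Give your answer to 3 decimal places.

4.919

z1 = atanh(0.602) = 0.696278,  z2 = atanh(-0.056) = -0.056059
SE = √(1/(n1−3) + 1/(n2−3)) = √(1/295 + 1/50) = √(0.0033898 + 0.0200000) = √0.0233898 = 0.152937
z = (z1 − z2)/SE = (0.696278 − (-0.056059)) / 0.152937 = 0.752337 / 0.152937 = 4.919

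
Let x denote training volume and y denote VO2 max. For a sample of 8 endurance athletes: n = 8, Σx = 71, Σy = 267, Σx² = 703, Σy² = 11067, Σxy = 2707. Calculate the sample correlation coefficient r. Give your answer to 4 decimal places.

0.8512

S_xy = nΣxy − ΣxΣy = 8·2707 − 71·267 = 21656 − 18957 = 2699
S_xx = nΣx² − (Σx)² = 8·703 − 71² = 5624 − 5041 = 583
S_yy = nΣy² − (Σy)² = 8·11067 − 267² = 88536 − 71289 = 17247
r = S_xy / √(S_xx·S_yy) = 2699 / √(583·17247) = 2699 / √10055001 = 2699 / 3170.9622 = 0.8512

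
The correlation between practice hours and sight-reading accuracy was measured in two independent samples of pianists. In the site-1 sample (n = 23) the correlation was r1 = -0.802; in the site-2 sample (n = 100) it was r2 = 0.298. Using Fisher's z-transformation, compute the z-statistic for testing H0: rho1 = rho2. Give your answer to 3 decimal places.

-5.748

z1 = atanh(-0.802) = -1.104193,  z2 = atanh(0.298) = 0.307323
SE = √(1/(n1−3) + 1/(n2−3)) = √(1/20 + 1/97) = √(0.0500000 + 0.0103093) = √0.0603093 = 0.245580
z = (z1 − z2)/SE = (-1.104193 − 0.307323) / 0.245580 = -1.411516 / 0.245580 = -5.748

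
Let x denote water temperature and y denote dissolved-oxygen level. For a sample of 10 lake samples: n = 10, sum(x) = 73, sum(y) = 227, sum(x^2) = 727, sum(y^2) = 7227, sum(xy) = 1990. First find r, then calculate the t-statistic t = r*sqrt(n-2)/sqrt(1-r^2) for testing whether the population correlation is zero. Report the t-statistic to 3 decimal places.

1.743

S_xy = nΣxy − ΣxΣy = 10·1990 − 73·227 = 19900 − 16571 = 3329
S_xx = nΣx² − (Σx)² = 10·727 − 73² = 7270 − 5329 = 1941
S_yy = nΣy² − (Σy)² = 10·7227 − 227² = 72270 − 51529 = 20741
r = S_xy / √(S_xx·S_yy) = 3329 / √(1941·20741) = 3329 / √40258281 = 3329 / 6344.9414 = 0.5247
t = r·√(n−2)/√(1−r²) = 0.5247·√8 / √(1−0.275310) = 1.484076 / 0.851287 = 1.743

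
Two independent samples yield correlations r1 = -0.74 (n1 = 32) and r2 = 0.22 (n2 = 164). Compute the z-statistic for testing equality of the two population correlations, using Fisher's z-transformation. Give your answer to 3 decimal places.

z1 = atanh(-0.74) = -0.950479,  z2 = atanh(0.22) = 0.223656
SE = √(1/(n1−3) + 1/(n2−3)) = √(1/29 + 1/161) = √(0.0344828 + 0.0062112) = √0.0406940 = 0.201728
z = (z1 − z2)/SE = (-0.950479 − 0.223656) / 0.201728 = -1.174135 / 0.201728 = -5.820

-5.820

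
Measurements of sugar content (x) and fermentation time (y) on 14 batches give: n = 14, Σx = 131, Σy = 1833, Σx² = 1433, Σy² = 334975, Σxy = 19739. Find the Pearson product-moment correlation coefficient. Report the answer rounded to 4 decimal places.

0.5832

S_xy = nΣxy − ΣxΣy = 14·19739 − 131·1833 = 276346 − 240123 = 36223
S_xx = nΣx² − (Σx)² = 14·1433 − 131² = 20062 − 17161 = 2901
S_yy = nΣy² − (Σy)² = 14·334975 − 1833² = 4689650 − 3359889 = 1329761
r = S_xy / √(S_xx·S_yy) = 36223 / √(2901·1329761) = 36223 / √3857636661 = 36223 / 62109.8757 = 0.5832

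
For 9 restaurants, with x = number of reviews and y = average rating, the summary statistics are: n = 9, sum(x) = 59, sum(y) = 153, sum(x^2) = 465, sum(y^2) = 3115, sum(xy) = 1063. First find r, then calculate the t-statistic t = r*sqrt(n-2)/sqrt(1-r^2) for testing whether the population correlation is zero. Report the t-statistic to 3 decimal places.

0.830

S_xy = nΣxy − ΣxΣy = 9·1063 − 59·153 = 9567 − 9027 = 540
S_xx = nΣx² − (Σx)² = 9·465 − 59² = 4185 − 3481 = 704
S_yy = nΣy² − (Σy)² = 9·3115 − 153² = 28035 − 23409 = 4626
r = S_xy / √(S_xx·S_yy) = 540 / √(704·4626) = 540 / √3256704 = 540 / 1804.6340 = 0.2992
t = r·√(n−2)/√(1−r²) = 0.2992·√7 / √(1−0.089521) = 0.791609 / 0.954190 = 0.830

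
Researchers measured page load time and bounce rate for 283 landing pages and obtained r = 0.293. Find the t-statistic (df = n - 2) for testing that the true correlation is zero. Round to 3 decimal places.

t = r·√(n−2) / √(1−r²) with r = 0.293, n = 283
  = 0.293·√281 / √(1 − 0.085849)
  = 0.293·16.763055 / 0.956112
  = 4.911575 / 0.956112 = 5.137

5.137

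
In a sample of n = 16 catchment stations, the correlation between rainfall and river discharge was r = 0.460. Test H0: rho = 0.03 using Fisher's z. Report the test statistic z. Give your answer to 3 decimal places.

z_r = atanh(0.460) = 0.497311,  z_0 = atanh(0.03) = 0.030009
SE = 1/√(n−3) = 1/√13 = 0.277350
z = (z_r − z_0)/SE = (0.497311 − 0.030009) / 0.277350 = 0.467302 / 0.277350 = 1.685

1.685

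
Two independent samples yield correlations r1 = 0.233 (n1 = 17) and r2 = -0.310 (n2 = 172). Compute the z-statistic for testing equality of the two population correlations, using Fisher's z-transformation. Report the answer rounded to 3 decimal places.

2.006

z1 = atanh(0.233) = 0.237359,  z2 = atanh(-0.310) = -0.320545
SE = √(1/(n1−3) + 1/(n2−3)) = √(1/14 + 1/169) = √(0.0714286 + 0.0059172) = √0.0773458 = 0.278111
z = (z1 − z2)/SE = (0.237359 − (-0.320545)) / 0.278111 = 0.557904 / 0.278111 = 2.006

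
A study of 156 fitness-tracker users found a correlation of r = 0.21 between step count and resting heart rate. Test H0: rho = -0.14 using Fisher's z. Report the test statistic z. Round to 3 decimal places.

4.380

z_r = atanh(0.21) = 0.213171,  z_0 = atanh(-0.14) = -0.140926
SE = 1/√(n−3) = 1/√153 = 0.080845
z = (z_r − z_0)/SE = (0.213171 − (-0.140926)) / 0.080845 = 0.354097 / 0.080845 = 4.380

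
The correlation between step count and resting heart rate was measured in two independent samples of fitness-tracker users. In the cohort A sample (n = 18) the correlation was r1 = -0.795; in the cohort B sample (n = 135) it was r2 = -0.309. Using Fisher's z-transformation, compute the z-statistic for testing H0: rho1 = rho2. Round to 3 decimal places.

-2.809

z1 = atanh(-0.795) = -1.084875,  z2 = atanh(-0.309) = -0.319439
SE = √(1/(n1−3) + 1/(n2−3)) = √(1/15 + 1/132) = √(0.0666667 + 0.0075758) = √0.0742425 = 0.272475
z = (z1 − z2)/SE = (-1.084875 − (-0.319439)) / 0.272475 = -0.765436 / 0.272475 = -2.809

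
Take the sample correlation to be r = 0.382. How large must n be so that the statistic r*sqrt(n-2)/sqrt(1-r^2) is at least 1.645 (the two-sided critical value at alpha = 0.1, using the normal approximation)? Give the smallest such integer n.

18

r√(n−2)/√(1−r²) ≥ 1.645  ⇔  n−2 ≥ (1.645)²·(1−r²)/r²
(1−r²)/r² = (1−0.145924)/0.145924 = 5.8529
n ≥ 2 + 2.706025·5.8529 = 2 + 15.8381 = 17.8381
⌈17.8381⌉ = 18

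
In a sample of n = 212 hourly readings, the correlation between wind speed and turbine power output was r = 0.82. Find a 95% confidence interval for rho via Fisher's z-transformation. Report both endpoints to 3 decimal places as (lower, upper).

(0.770, 0.860)

Fisher z: z_r = atanh(r) = ½·ln((1+0.82)/(1−0.82)) = 1.156817
SE(z) = 1/√(n−3) = 1/√209 = 0.069171
95% ⇒ z* = 1.960; margin = 1.960·0.069171 = 0.135575
CI on z-scale: (1.021242, 1.292392)
Back-transform: tanh(1.021242) = 0.770372, tanh(1.292392) = 0.859752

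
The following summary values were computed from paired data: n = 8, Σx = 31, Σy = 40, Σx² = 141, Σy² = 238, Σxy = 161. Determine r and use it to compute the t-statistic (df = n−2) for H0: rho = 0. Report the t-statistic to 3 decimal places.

0.534

Numerator: nΣxy − (Σx)(Σy) = 8·161 − (31)(40) = 48
Denominator: √[(nΣx²−(Σx)²)(nΣy²−(Σy)²)]
  nΣx²−(Σx)² = 8·141 − 961 = 167;  nΣy²−(Σy)² = 8·238 − 1600 = 304
  √(167·304) = √50768 = 225.3176
r = 48 / 225.3176 = 0.2130
t = r·√(n−2)/√(1−r²) = 0.2130·√6 / √(1−0.045369) = 0.521741 / 0.977052 = 0.534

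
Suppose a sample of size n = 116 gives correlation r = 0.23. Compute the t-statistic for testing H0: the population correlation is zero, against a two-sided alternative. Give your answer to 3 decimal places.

2.523

t = r·√(n−2) / √(1−r²) with r = 0.23, n = 116
  = 0.23·√114 / √(1 − 0.0529)
  = 0.23·10.677078 / 0.973191
  = 2.455728 / 0.973191 = 2.523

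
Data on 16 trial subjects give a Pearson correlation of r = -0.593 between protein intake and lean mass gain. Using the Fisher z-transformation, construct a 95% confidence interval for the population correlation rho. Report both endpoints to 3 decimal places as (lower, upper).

Fisher z: z_r = atanh(r) = ½·ln((1+(-0.593))/(1−(-0.593))) = -0.682281
SE(z) = 1/√(n−3) = 1/√13 = 0.277350
95% ⇒ z* = 1.960; margin = 1.960·0.277350 = 0.543606
CI on z-scale: (-1.225887, -0.138675)
Back-transform: tanh(-1.225887) = -0.841382, tanh(-0.138675) = -0.137793

(-0.841, -0.138)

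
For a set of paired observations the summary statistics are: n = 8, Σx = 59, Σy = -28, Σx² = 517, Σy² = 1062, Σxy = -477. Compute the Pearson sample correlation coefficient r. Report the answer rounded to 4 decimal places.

Numerator: nΣxy − (Σx)(Σy) = 8·(-477) − (59)(-28) = -2164
Denominator: √[(nΣx²−(Σx)²)(nΣy²−(Σy)²)]
  nΣx²−(Σx)² = 8·517 − 3481 = 655;  nΣy²−(Σy)² = 8·1062 − 784 = 7712
  √(655·7712) = √5051360 = 2247.5231
r = -2164 / 2247.5231 = -0.9628

-0.9628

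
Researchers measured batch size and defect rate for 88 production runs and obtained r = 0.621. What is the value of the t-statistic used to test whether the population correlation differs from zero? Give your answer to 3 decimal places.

t = r·√(n−2) / √(1−r²) with r = 0.621, n = 88
  = 0.621·√86 / √(1 − 0.385641)
  = 0.621·9.273618 / 0.783811
  = 5.758917 / 0.783811 = 7.347

7.347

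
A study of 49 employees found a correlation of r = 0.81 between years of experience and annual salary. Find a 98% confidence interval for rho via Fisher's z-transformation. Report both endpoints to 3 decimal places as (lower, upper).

(0.655, 0.900)

Fisher z: z_r = atanh(r) = ½·ln((1+0.81)/(1−0.81)) = 1.127029
SE(z) = 1/√(n−3) = 1/√46 = 0.147442
98% ⇒ z* = 2.326; margin = 2.326·0.147442 = 0.342950
CI on z-scale: (0.784079, 1.469979)
Back-transform: tanh(0.784079) = 0.655042, tanh(1.469979) = 0.899573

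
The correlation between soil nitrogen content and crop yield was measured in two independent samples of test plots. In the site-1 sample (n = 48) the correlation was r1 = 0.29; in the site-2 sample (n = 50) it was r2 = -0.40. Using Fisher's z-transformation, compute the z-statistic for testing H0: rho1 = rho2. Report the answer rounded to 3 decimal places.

3.463

z1 = atanh(0.29) = 0.298566,  z2 = atanh(-0.40) = -0.423649
SE = √(1/(n1−3) + 1/(n2−3)) = √(1/45 + 1/47) = √(0.0222222 + 0.0212766) = √0.0434988 = 0.208564
z = (z1 − z2)/SE = (0.298566 − (-0.423649)) / 0.208564 = 0.722215 / 0.208564 = 3.463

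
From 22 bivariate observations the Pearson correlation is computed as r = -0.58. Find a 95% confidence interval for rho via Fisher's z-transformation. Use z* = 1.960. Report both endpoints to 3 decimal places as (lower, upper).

(-0.805, -0.210)

z_r = atanh(-0.58) = -0.662463;  SE = 1/√(n−3) = 1/√19 = 0.229416
z-limits: -0.662463 ± 1.960·0.229416 = -0.662463 ± 0.449655 = [-1.112118, -0.212808]
ρ-limits: (tanh -1.112118, tanh -0.212808) = (-0.805, -0.210)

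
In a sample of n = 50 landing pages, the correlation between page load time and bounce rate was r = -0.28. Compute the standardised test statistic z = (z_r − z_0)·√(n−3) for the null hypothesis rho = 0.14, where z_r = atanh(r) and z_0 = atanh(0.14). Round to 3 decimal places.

-2.938

z_r = atanh(-0.28) = -0.287682,  z_0 = atanh(0.14) = 0.140926
SE = 1/√(n−3) = 1/√47 = 0.145865
z = (z_r − z_0)/SE = (-0.287682 − 0.140926) / 0.145865 = -0.428608 / 0.145865 = -2.938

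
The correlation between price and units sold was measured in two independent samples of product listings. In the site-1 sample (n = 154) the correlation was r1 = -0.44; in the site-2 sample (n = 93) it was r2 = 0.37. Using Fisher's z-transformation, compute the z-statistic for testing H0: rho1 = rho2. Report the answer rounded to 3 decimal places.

-6.463

z1 = atanh(-0.44) = -0.472231,  z2 = atanh(0.37) = 0.388423
SE = √(1/(n1−3) + 1/(n2−3)) = √(1/151 + 1/90) = √(0.0066225 + 0.0111111) = √0.0177336 = 0.133168
z = (z1 − z2)/SE = (-0.472231 − 0.388423) / 0.133168 = -0.860654 / 0.133168 = -6.463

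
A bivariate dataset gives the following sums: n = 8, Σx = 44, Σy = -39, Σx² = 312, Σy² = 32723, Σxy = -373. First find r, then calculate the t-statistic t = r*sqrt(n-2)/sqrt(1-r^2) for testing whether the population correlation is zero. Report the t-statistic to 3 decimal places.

-0.259

Numerator: nΣxy − (Σx)(Σy) = 8·(-373) − (44)(-39) = -1268
Denominator: √[(nΣx²−(Σx)²)(nΣy²−(Σy)²)]
  nΣx²−(Σx)² = 8·312 − 1936 = 560;  nΣy²−(Σy)² = 8·32723 − 1521 = 260263
  √(560·260263) = √145747280 = 12072.5838
r = -1268 / 12072.5838 = -0.1050
t = r·√(n−2)/√(1−r²) = -0.1050·√6 / √(1−0.011025) = -0.257196 / 0.994472 = -0.259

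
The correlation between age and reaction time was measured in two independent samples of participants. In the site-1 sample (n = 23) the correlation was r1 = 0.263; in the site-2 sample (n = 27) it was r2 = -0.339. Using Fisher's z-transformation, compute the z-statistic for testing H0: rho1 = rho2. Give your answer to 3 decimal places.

2.055

Fisher z-transforms: z1 = atanh(0.263) = 0.269329, z2 = atanh(-0.339) = -0.352962; difference d = 0.622291
Var(d) = 1/20 + 1/24 = 0.0500000 + 0.0416667 = 0.0916667
z = d/√Var(d) = 0.622291 / √0.0916667 = 0.622291 / 0.302765 = 2.055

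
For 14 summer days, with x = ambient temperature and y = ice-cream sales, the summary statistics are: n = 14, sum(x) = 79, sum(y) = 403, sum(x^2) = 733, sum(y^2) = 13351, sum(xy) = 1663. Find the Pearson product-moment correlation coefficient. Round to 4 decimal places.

-0.8618

Numerator: nΣxy − (Σx)(Σy) = 14·1663 − (79)(403) = -8555
Denominator: √[(nΣx²−(Σx)²)(nΣy²−(Σy)²)]
  nΣx²−(Σx)² = 14·733 − 6241 = 4021;  nΣy²−(Σy)² = 14·13351 − 162409 = 24505
  √(4021·24505) = √98534605 = 9926.4598
r = -8555 / 9926.4598 = -0.8618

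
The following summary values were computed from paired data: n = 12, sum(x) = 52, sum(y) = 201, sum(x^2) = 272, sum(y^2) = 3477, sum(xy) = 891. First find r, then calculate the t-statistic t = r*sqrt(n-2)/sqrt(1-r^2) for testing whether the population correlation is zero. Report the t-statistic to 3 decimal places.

Numerator: nΣxy − (Σx)(Σy) = 12·891 − (52)(201) = 240
Denominator: √[(nΣx²−(Σx)²)(nΣy²−(Σy)²)]
  nΣx²−(Σx)² = 12·272 − 2704 = 560;  nΣy²−(Σy)² = 12·3477 − 40401 = 1323
  √(560·1323) = √740880 = 860.7439
r = 240 / 860.7439 = 0.2788
t = r·√(n−2)/√(1−r²) = 0.2788·√10 / √(1−0.077729) = 0.881643 / 0.960349 = 0.918

0.918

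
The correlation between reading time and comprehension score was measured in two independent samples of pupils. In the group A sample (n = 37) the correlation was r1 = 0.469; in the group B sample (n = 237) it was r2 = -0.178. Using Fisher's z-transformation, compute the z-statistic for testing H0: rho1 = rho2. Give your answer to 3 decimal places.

3.752

z1 = atanh(0.469) = 0.508788,  z2 = atanh(-0.178) = -0.179916
SE = √(1/(n1−3) + 1/(n2−3)) = √(1/34 + 1/234) = √(0.0294118 + 0.0042735) = √0.0336853 = 0.183536
z = (z1 − z2)/SE = (0.508788 − (-0.179916)) / 0.183536 = 0.688704 / 0.183536 = 3.752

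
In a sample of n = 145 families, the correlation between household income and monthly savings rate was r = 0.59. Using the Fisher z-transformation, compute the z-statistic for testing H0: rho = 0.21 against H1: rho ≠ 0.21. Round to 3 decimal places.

5.535

Fisher z: atanh(0.59) = 0.677666, atanh(0.21) = 0.213171
z = (z_r − z_0)·√(n−3) = (0.677666 − 0.213171)·√142 = 0.464495 · 11.916375 = 5.535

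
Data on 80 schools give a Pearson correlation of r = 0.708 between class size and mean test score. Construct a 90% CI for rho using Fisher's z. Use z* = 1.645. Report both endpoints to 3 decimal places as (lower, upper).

Fisher z: z_r = atanh(r) = ½·ln((1+0.708)/(1−0.708)) = 0.883162
SE(z) = 1/√(n−3) = 1/√77 = 0.113961
90% ⇒ z* = 1.645; margin = 1.645·0.113961 = 0.187466
CI on z-scale: (0.695696, 1.070628)
Back-transform: tanh(0.695696) = 0.601629, tanh(1.070628) = 0.789698

(0.602, 0.790)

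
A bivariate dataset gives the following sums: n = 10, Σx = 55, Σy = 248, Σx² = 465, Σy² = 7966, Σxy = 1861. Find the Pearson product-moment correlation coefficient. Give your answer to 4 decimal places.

0.9150

Numerator: nΣxy − (Σx)(Σy) = 10·1861 − (55)(248) = 4970
Denominator: √[(nΣx²−(Σx)²)(nΣy²−(Σy)²)]
  nΣx²−(Σx)² = 10·465 − 3025 = 1625;  nΣy²−(Σy)² = 10·7966 − 61504 = 18156
  √(1625·18156) = √29503500 = 5431.7124
r = 4970 / 5431.7124 = 0.9150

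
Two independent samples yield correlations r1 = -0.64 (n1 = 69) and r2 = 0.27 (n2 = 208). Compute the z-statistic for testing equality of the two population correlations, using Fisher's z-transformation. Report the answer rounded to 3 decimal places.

-7.313

Fisher z-transforms: z1 = atanh(-0.64) = -0.758174, z2 = atanh(0.27) = 0.276864; difference d = -1.035038
Var(d) = 1/66 + 1/205 = 0.0151515 + 0.0048780 = 0.0200295
z = d/√Var(d) = -1.035038 / √0.0200295 = -1.035038 / 0.141526 = -7.313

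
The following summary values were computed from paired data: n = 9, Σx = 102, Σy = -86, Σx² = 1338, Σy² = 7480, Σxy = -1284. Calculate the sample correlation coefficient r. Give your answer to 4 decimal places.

-0.2810

Numerator: nΣxy − (Σx)(Σy) = 9·(-1284) − (102)(-86) = -2784
Denominator: √[(nΣx²−(Σx)²)(nΣy²−(Σy)²)]
  nΣx²−(Σx)² = 9·1338 − 10404 = 1638;  nΣy²−(Σy)² = 9·7480 − 7396 = 59924
  √(1638·59924) = √98155512 = 9907.3464
r = -2784 / 9907.3464 = -0.2810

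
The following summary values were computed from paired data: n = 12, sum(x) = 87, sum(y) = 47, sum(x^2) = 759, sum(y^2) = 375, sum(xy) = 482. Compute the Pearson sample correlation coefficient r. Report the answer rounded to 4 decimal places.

0.9027

S_xy = nΣxy − ΣxΣy = 12·482 − 87·47 = 5784 − 4089 = 1695
S_xx = nΣx² − (Σx)² = 12·759 − 87² = 9108 − 7569 = 1539
S_yy = nΣy² − (Σy)² = 12·375 − 47² = 4500 − 2209 = 2291
r = S_xy / √(S_xx·S_yy) = 1695 / √(1539·2291) = 1695 / √3525849 = 1695 / 1877.7244 = 0.9027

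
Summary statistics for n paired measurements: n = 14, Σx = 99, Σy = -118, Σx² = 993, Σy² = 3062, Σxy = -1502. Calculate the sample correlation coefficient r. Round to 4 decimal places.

Numerator: nΣxy − (Σx)(Σy) = 14·(-1502) − (99)(-118) = -9346
Denominator: √[(nΣx²−(Σx)²)(nΣy²−(Σy)²)]
  nΣx²−(Σx)² = 14·993 − 9801 = 4101;  nΣy²−(Σy)² = 14·3062 − 13924 = 28944
  √(4101·28944) = √118699344 = 10894.9229
r = -9346 / 10894.9229 = -0.8578

-0.8578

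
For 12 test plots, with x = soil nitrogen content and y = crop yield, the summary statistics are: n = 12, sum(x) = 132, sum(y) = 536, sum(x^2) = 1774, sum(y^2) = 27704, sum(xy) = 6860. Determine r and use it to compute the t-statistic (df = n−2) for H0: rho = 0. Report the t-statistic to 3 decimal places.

5.738

S_xy = nΣxy − ΣxΣy = 12·6860 − 132·536 = 82320 − 70752 = 11568
S_xx = nΣx² − (Σx)² = 12·1774 − 132² = 21288 − 17424 = 3864
S_yy = nΣy² − (Σy)² = 12·27704 − 536² = 332448 − 287296 = 45152
r = S_xy / √(S_xx·S_yy) = 11568 / √(3864·45152) = 11568 / √174467328 = 11568 / 13208.6081 = 0.8758
t = r·√(n−2)/√(1−r²) = 0.8758·√10 / √(1−0.767026) = 2.769523 / 0.482674 = 5.738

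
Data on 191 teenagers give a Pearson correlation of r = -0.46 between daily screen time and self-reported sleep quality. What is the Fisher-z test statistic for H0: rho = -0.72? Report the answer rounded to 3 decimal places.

z_r = atanh(-0.46) = -0.497311,  z_0 = atanh(-0.72) = -0.907645
SE = 1/√(n−3) = 1/√188 = 0.072932
z = (z_r − z_0)/SE = (-0.497311 − (-0.907645)) / 0.072932 = 0.410334 / 0.072932 = 5.626

5.626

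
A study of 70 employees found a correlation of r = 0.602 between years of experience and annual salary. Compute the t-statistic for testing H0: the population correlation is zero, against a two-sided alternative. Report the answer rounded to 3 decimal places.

6.217

1 − r² = 1 − 0.362404 = 0.637596;  √(1−r²) = 0.798496
√(n−2) = √68 = 8.246211
t = r·√(n−2)/√(1−r²) = 0.602 · 8.246211 / 0.798496 = 6.217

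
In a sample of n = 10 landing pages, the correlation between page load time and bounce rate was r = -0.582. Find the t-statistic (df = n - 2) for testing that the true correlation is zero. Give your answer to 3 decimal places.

1 − r² = 1 − 0.338724 = 0.661276;  √(1−r²) = 0.813189
√(n−2) = √8 = 2.828427
t = r·√(n−2)/√(1−r²) = -0.582 · 2.828427 / 0.813189 = -2.024

-2.024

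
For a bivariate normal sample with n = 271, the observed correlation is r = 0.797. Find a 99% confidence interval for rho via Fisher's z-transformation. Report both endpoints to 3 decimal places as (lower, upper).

(0.732, 0.848)

Fisher z: z_r = atanh(r) = ½·ln((1+0.797)/(1−0.797)) = 1.090334
SE(z) = 1/√(n−3) = 1/√268 = 0.061085
99% ⇒ z* = 2.576; margin = 2.576·0.061085 = 0.157355
CI on z-scale: (0.932979, 1.247689)
Back-transform: tanh(0.932979) = 0.731980, tanh(1.247689) = 0.847634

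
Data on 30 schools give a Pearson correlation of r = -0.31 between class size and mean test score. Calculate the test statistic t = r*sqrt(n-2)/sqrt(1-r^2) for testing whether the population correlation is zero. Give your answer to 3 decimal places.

-1.725

t = r·√(n−2) / √(1−r²) with r = -0.31, n = 30
  = -0.31·√28 / √(1 − 0.0961)
  = -0.31·5.291503 / 0.950737
  = -1.640366 / 0.950737 = -1.725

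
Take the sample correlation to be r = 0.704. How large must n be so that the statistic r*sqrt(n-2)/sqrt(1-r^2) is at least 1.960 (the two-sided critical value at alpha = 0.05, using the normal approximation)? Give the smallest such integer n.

6

Need r·√(n−2)/√(1−r²) ≥ 1.960
√(n−2) ≥ 1.960·√(1−0.495616) / 0.704 = 1.960·0.710200 / 0.704 = 1.9773
n−2 ≥ 3.9097  ⇒  n ≥ 5.9097
Smallest integer n = 6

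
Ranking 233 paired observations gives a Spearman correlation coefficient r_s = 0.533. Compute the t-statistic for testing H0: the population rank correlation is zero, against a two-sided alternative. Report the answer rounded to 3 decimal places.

9.574

t = r_s·√(n−2) / √(1−r_s²) with r_s = 0.533, n = 233
  = 0.533·√231 / √(1 − 0.284089)
  = 0.533·15.198684 / 0.846115
  = 8.100899 / 0.846115 = 9.574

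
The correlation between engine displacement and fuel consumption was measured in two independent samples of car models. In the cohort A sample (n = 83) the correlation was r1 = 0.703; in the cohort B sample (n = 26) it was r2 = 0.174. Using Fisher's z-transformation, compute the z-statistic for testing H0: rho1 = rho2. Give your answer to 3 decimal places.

2.948

z1 = atanh(0.703) = 0.873207,  z2 = atanh(0.174) = 0.175789
SE = √(1/(n1−3) + 1/(n2−3)) = √(1/80 + 1/23) = √(0.0125000 + 0.0434783) = √0.0559783 = 0.236597
z = (z1 − z2)/SE = (0.873207 − 0.175789) / 0.236597 = 0.697418 / 0.236597 = 2.948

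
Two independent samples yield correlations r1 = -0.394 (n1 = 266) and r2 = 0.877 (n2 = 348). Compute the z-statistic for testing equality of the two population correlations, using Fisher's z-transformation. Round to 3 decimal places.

z1 = atanh(-0.394) = -0.416526,  z2 = atanh(0.877) = 1.362623
SE = √(1/(n1−3) + 1/(n2−3)) = √(1/263 + 1/345) = √(0.0038023 + 0.0028986) = √0.0067009 = 0.081859
z = (z1 − z2)/SE = (-0.416526 − 1.362623) / 0.081859 = -1.779149 / 0.081859 = -21.734

-21.734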